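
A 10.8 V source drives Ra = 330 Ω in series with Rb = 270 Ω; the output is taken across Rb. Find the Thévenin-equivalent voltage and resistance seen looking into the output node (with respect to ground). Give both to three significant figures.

V_th = 4.86 V, R_th = 148 Ω

V_th is the open-circuit tap voltage: 10.8 × 270/(330 + 270) = 4.86 V.
With the supply zeroed, Ra and Rb appear in parallel from the tap: R_th = Ra‖Rb = (330 × 270)/600.0 = 148 Ω.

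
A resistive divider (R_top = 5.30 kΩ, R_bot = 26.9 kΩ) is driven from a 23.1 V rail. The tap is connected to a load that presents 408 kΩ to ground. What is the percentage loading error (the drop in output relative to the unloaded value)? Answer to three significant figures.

The divider's output (Thévenin) resistance is R_top‖R_bot = 4.428 kΩ.
Fractional drop under load = R_th/(R_th + R_L) = 4.428 / (4.428 + 408) = 0.01074.
So the output falls by 1.07 %.

1.07 %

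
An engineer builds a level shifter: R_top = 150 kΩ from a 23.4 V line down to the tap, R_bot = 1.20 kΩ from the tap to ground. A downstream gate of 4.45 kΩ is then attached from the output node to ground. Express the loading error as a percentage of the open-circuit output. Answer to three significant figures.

The divider's output (Thévenin) resistance is R_top‖R_bot = 1.190 kΩ.
Fractional drop under load = R_th/(R_th + R_L) = 1.190 / (1.190 + 4.45) = 0.2111.
So the output falls by 21.1 %.

21.1 %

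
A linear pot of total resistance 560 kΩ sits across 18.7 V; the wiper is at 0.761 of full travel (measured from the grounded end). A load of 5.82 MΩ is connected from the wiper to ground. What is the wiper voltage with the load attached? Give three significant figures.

V ≈ 14.0 V

The wiper splits the pot into (1−α)R = 133.8 kΩ above and αR = 426.2 kΩ below.
Lower section ‖ load = 397.1 kΩ.
V_wiper = 18.7 × 397.1/(133.8 + 397.1) = 14.0 V.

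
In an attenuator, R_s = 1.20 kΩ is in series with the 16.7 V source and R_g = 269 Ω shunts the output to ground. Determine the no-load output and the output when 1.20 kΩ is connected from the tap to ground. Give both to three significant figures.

Unloaded: 3.06 V; loaded: 2.58 V

Open-circuit: V = 16.7 × 269/(1200 + 269) = 3.06 V.
With the load, R_g becomes R_g‖R_L = 219.7 Ω, so V = 16.7 × 219.7/1420 = 2.58 V.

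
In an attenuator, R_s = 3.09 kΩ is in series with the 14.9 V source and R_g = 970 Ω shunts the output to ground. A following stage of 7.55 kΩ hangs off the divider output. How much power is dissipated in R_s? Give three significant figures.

P ≈ 44.0 mW

Total resistance from the source is R_s + (R_g‖R_L) = 3950 Ω, so I = 14.9/3950 Ω = 3.773 mA.
P = I²·R_s = (3.773 mA)² × 3.09 kΩ = 44.0 mW.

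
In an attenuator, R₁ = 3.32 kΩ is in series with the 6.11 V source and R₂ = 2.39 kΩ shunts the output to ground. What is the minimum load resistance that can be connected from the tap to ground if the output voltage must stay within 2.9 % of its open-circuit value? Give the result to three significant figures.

R_L(min) ≈ 46.5 kΩ

Output resistance R_th = R₁‖R₂ = (3.32 × 2.39)/5.710 = 1.390 kΩ.
The fractional drop is R_th/(R_th + R_L); requiring this ≤ 0.0290 gives R_L ≥ R_th(1/0.0290 − 1) = 1.390 × 33.48 = 46.5 kΩ.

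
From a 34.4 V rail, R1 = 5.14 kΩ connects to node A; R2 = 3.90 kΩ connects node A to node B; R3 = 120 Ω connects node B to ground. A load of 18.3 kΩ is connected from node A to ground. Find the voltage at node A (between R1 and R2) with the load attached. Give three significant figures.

V ≈ 13.4 V

Below node A the series string R2+R3 = 4020 Ω sits in parallel with the 18300 Ω load: 3296 Ω.
V_A = 34.4 × 3296/(5140 + 3296) = 13.4 V.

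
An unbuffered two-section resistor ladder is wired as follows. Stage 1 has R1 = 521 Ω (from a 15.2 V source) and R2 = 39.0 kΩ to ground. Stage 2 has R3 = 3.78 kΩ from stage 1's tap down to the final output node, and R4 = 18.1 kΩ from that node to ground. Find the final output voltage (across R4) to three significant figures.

Stage 2 presents R3+R4 = 21880 Ω as a load on stage 1's tap.
Stage 1's lower leg becomes R2‖(R3+R4) = 14020 Ω, so V_mid = 15.2 × 14020/14540 = 14.66 V.
Stage 2 is itself unloaded: V_out = V_mid × R4/(R3+R4) = 14.66 × 18100/21880 = 12.1 V.

V_out ≈ 12.1 V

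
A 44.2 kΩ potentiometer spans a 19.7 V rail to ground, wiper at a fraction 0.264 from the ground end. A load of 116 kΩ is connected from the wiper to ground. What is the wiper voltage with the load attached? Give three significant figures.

V ≈ 4.84 V

The wiper splits the pot into (1−α)R = 32.53 kΩ above and αR = 11.67 kΩ below.
Lower section ‖ load = 10.60 kΩ.
V_wiper = 19.7 × 10.60/(32.53 + 10.60) = 4.84 V.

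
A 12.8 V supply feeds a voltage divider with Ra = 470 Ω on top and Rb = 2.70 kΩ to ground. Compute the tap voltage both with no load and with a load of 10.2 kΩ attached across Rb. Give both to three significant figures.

Unloaded: 10.9 V; loaded: 10.5 V

Open-circuit: V = 12.8 × 2700/(470 + 2700) = 10.9 V.
With the load, Rb becomes Rb‖R_L = 2135 Ω, so V = 12.8 × 2135/2605 = 10.5 V.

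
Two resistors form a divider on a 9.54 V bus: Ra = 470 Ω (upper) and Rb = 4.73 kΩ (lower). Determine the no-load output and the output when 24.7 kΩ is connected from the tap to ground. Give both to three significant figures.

Open-circuit: V = 9.54 × 4730/(470 + 4730) = 8.68 V.
With the load, Rb becomes Rb‖R_L = 3970 Ω, so V = 9.54 × 3970/4440 = 8.53 V.

Unloaded: 8.68 V; loaded: 8.53 V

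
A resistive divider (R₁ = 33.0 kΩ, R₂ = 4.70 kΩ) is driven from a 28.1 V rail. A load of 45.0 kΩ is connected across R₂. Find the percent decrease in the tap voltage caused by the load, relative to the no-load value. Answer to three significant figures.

Unloaded V = 28.1 × 4.70/37.70 = 3.5032 V.
Loaded: R₂‖R_L = 4.256 kΩ, giving V = 28.1 × 4.256/37.26 = 3.2097 V.
Drop = (3.5032 − 3.2097) / 3.5032 = 8.38 %.

8.38 %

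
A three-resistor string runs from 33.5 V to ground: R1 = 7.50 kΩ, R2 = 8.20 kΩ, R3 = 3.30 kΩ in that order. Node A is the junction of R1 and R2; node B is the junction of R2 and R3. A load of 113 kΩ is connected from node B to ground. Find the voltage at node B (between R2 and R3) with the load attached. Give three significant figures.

V ≈ 5.68 V

At node B, R3 is in parallel with the load: R3‖R_L = 3.206 kΩ.
Below node A the resistance is R2 + (R3‖R_L) = 11.41 kΩ, so V_A = 33.5 × 11.41/18.91 = 20.21 V.
Then V_B = V_A × (R3‖R_L)/(R2 + R3‖R_L) = 20.21 × 3.206/11.41 = 5.68 V.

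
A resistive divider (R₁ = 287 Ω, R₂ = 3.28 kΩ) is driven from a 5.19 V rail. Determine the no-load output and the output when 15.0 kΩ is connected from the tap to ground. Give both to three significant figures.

Unloaded: 4.77 V; loaded: 4.69 V

Open-circuit: V = 5.19 × 3280/(287 + 3280) = 4.77 V.
With the load, R₂ becomes R₂‖R_L = 2691 Ω, so V = 5.19 × 2691/2978 = 4.69 V.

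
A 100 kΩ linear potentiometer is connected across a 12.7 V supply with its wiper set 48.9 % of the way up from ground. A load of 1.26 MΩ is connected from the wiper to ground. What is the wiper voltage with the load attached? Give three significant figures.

The wiper splits the pot into (1−α)R = 51.10 kΩ above and αR = 48.90 kΩ below.
Lower section ‖ load = 47.07 kΩ.
V_wiper = 12.7 × 47.07/(51.10 + 47.07) = 6.09 V.

V ≈ 6.09 V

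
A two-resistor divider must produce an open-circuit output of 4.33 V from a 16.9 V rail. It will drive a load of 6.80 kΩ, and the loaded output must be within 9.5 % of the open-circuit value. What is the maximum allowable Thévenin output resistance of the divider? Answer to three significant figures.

Loading drop = R_th/(R_th + R_L) ≤ 0.0950, so R_th ≤ R_L · ε/(1−ε) = 6.80 kΩ × 0.0950/0.9050 = 714 Ω.
(Any R1, R2 with R2/(R1+R2) = 0.256 and R1‖R2 ≤ 714 Ω will meet the spec.)

R_th ≤ 714 Ω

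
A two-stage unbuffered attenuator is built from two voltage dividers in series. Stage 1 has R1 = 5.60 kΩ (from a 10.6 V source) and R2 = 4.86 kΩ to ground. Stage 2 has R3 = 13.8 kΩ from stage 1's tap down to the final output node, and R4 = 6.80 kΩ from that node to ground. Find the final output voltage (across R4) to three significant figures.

V_out ≈ 1.44 V

Stage 2 presents R3+R4 = 20.60 kΩ as a load on stage 1's tap.
Stage 1's lower leg becomes R2‖(R3+R4) = 3.932 kΩ, so V_mid = 10.6 × 3.932/9.532 = 4.373 V.
Stage 2 is itself unloaded: V_out = V_mid × R4/(R3+R4) = 4.373 × 6.80/20.60 = 1.44 V.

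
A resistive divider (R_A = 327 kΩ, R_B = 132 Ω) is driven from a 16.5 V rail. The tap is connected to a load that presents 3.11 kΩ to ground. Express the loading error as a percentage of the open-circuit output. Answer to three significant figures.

4.07 %

The divider's output (Thévenin) resistance is R_A‖R_B = 131.9 Ω.
Fractional drop under load = R_th/(R_th + R_L) = 131.9 / (131.9 + 3110) = 0.04070.
So the output falls by 4.07 %.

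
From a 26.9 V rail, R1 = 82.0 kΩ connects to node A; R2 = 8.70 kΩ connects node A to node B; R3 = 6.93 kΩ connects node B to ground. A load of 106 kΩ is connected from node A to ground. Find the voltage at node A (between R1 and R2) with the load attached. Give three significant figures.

Below node A the series string R2+R3 = 15.63 kΩ sits in parallel with the 106 kΩ load: 13.62 kΩ.
V_A = 26.9 × 13.62/(82.0 + 13.62) = 3.83 V.

V ≈ 3.83 V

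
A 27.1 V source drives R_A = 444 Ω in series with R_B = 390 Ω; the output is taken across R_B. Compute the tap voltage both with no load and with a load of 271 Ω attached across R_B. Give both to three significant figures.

Unloaded: 12.7 V; loaded: 7.18 V

Open-circuit: V = 27.1 × 390/(444 + 390) = 12.7 V.
With the load, R_B becomes R_B‖R_L = 159.9 Ω, so V = 27.1 × 159.9/603.9 = 7.18 V.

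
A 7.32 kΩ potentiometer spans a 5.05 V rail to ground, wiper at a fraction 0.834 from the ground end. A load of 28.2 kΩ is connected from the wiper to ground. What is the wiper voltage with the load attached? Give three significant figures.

V ≈ 4.07 V

The wiper splits the pot into (1−α)R = 1.215 kΩ above and αR = 6.105 kΩ below.
Lower section ‖ load = 5.018 kΩ.
V_wiper = 5.05 × 5.018/(1.215 + 5.018) = 4.07 V.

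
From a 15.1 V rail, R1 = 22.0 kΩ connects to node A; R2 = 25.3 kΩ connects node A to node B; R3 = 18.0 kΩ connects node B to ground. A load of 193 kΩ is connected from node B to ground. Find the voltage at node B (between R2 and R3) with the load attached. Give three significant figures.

At node B, R3 is in parallel with the load: R3‖R_L = 16.46 kΩ.
Below node A the resistance is R2 + (R3‖R_L) = 41.76 kΩ, so V_A = 15.1 × 41.76/63.76 = 9.890 V.
Then V_B = V_A × (R3‖R_L)/(R2 + R3‖R_L) = 9.890 × 16.46/41.76 = 3.90 V.

V ≈ 3.90 V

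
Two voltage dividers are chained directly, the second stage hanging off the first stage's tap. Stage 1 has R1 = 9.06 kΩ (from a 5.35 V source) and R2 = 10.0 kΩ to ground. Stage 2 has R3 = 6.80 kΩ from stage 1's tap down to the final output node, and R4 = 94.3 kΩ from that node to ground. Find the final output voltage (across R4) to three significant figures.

Stage 2 presents R3+R4 = 101.1 kΩ as a load on stage 1's tap.
Stage 1's lower leg becomes R2‖(R3+R4) = 9.100 kΩ, so V_mid = 5.35 × 9.100/18.16 = 2.681 V.
Stage 2 is itself unloaded: V_out = V_mid × R4/(R3+R4) = 2.681 × 94.3/101.1 = 2.50 V.

V_out ≈ 2.50 V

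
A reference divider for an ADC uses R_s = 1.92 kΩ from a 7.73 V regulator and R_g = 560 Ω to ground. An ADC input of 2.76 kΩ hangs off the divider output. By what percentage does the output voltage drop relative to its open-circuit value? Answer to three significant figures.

The divider's output (Thévenin) resistance is R_s‖R_g = 433.5 Ω.
Fractional drop under load = R_th/(R_th + R_L) = 433.5 / (433.5 + 2760) = 0.1358.
So the output falls by 13.6 %.

13.6 %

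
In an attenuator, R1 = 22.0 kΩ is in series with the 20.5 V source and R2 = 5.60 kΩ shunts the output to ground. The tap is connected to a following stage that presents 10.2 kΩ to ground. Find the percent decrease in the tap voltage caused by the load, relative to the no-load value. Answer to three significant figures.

The divider's output (Thévenin) resistance is R1‖R2 = 4.464 kΩ.
Fractional drop under load = R_th/(R_th + R_L) = 4.464 / (4.464 + 10.2) = 0.3044.
So the output falls by 30.4 %.

30.4 %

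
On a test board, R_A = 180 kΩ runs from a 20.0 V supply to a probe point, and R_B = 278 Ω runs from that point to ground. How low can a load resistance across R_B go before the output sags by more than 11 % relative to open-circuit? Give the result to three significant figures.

R_L(min) ≈ 2.25 kΩ

Output resistance R_th = R_A‖R_B = (180000 × 278)/180300 = 277.6 Ω.
The fractional drop is R_th/(R_th + R_L); requiring this ≤ 0.110 gives R_L ≥ R_th(1/0.110 − 1) = 277.6 × 8.091 = 2.25 kΩ.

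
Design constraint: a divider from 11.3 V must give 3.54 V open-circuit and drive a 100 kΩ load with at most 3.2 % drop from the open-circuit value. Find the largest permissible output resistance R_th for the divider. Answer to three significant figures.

Loading drop = R_th/(R_th + R_L) ≤ 0.0320, so R_th ≤ R_L · ε/(1−ε) = 100 kΩ × 0.0320/0.9680 = 3.31 kΩ.
(Any R1, R2 with R2/(R1+R2) = 0.313 and R1‖R2 ≤ 3.31 kΩ will meet the spec.)

R_th ≤ 3.31 kΩ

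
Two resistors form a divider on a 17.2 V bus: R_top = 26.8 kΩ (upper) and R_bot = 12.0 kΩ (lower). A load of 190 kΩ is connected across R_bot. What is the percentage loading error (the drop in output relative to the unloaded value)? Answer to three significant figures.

The divider's output (Thévenin) resistance is R_top‖R_bot = 8.289 kΩ.
Fractional drop under load = R_th/(R_th + R_L) = 8.289 / (8.289 + 190) = 0.04180.
So the output falls by 4.18 %.

4.18 %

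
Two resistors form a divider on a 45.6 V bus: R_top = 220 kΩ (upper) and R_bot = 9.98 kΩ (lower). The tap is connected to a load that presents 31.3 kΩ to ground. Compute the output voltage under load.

The load sits in parallel with R_bot: R_bot‖R_L = (9.98 × 31.3) / (9.98 + 31.3) = 7.567 kΩ.
V_out = 45.6 × 7.567 / (220 + 7.567) = 45.6 × 7.567/227.6 = 1.52 V.
(Unloaded it would have been 1.98 V.)

V_out ≈ 1.52 V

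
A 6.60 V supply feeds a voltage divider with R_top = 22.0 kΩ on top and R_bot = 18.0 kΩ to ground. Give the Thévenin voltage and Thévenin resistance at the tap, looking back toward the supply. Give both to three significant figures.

V_th = 2.97 V, R_th = 9.90 kΩ

V_th is the open-circuit tap voltage: 6.60 × 18.0/(22.0 + 18.0) = 2.97 V.
With the supply zeroed, R_top and R_bot appear in parallel from the tap: R_th = R_top‖R_bot = (22.0 × 18.0)/40.00 = 9.90 kΩ.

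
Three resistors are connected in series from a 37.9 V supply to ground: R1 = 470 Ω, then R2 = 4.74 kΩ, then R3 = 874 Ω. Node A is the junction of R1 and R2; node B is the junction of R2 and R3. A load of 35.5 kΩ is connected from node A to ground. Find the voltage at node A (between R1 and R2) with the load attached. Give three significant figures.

Below node A the series string R2+R3 = 5614 Ω sits in parallel with the 35500 Ω load: 4847 Ω.
V_A = 37.9 × 4847/(470 + 4847) = 34.6 V.

V ≈ 34.6 V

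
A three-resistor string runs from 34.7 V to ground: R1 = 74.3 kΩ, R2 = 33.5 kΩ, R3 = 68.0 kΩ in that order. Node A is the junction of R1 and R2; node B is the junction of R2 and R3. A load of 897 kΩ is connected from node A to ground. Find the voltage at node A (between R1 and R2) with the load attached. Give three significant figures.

Below node A the series string R2+R3 = 101.5 kΩ sits in parallel with the 897 kΩ load: 91.18 kΩ.
V_A = 34.7 × 91.18/(74.3 + 91.18) = 19.1 V.

V ≈ 19.1 V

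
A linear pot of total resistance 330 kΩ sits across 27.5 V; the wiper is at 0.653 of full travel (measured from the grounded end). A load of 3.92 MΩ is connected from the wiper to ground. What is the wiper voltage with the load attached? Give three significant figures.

V ≈ 17.6 V

The wiper splits the pot into (1−α)R = 114.5 kΩ above and αR = 215.5 kΩ below.
Lower section ‖ load = 204.3 kΩ.
V_wiper = 27.5 × 204.3/(114.5 + 204.3) = 17.6 V.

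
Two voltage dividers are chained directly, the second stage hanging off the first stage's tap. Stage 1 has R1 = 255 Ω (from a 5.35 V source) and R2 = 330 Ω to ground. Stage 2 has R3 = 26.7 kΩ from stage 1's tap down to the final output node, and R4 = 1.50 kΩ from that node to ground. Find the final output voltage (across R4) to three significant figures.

V_out ≈ 0.160 V

Stage 2 presents R3+R4 = 28200 Ω as a load on stage 1's tap.
Stage 1's lower leg becomes R2‖(R3+R4) = 326.2 Ω, so V_mid = 5.35 × 326.2/581.2 = 3.003 V.
Stage 2 is itself unloaded: V_out = V_mid × R4/(R3+R4) = 3.003 × 1500/28200 = 0.160 V.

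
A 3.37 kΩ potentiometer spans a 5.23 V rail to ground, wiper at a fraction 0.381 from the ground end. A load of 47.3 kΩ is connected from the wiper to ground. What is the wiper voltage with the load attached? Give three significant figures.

The wiper splits the pot into (1−α)R = 2.086 kΩ above and αR = 1.284 kΩ below.
Lower section ‖ load = 1.250 kΩ.
V_wiper = 5.23 × 1.250/(2.086 + 1.250) = 1.96 V.

V ≈ 1.96 V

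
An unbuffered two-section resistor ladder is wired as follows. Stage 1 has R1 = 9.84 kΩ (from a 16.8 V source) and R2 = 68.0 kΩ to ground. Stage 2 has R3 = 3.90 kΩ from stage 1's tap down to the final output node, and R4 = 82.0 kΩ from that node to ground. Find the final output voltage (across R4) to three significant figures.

Stage 2 presents R3+R4 = 85.90 kΩ as a load on stage 1's tap.
Stage 1's lower leg becomes R2‖(R3+R4) = 37.95 kΩ, so V_mid = 16.8 × 37.95/47.79 = 13.34 V.
Stage 2 is itself unloaded: V_out = V_mid × R4/(R3+R4) = 13.34 × 82.0/85.90 = 12.7 V.

V_out ≈ 12.7 V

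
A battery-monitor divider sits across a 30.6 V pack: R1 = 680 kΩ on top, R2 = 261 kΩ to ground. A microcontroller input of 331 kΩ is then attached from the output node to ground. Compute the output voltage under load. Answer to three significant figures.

The load sits in parallel with R2: R2‖R_L = (261 × 331) / (261 + 331) = 145.9 kΩ.
V_out = 30.6 × 145.9 / (680 + 145.9) = 30.6 × 145.9/825.9 = 5.41 V.

V_out ≈ 5.41 V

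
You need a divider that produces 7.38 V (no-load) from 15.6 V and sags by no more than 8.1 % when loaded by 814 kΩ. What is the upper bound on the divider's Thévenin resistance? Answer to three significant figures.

Loading drop = R_th/(R_th + R_L) ≤ 0.0810, so R_th ≤ R_L · ε/(1−ε) = 814 kΩ × 0.0810/0.9190 = 71.7 kΩ.
(Any R1, R2 with R2/(R1+R2) = 0.473 and R1‖R2 ≤ 71.7 kΩ will meet the spec.)

R_th ≤ 71.7 kΩ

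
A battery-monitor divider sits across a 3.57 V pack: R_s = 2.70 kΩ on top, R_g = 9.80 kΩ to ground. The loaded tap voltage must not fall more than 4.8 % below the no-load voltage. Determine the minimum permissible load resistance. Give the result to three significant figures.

R_L(min) ≈ 42.0 kΩ

Output resistance R_th = R_s‖R_g = (2.70 × 9.80)/12.50 = 2.117 kΩ.
The fractional drop is R_th/(R_th + R_L); requiring this ≤ 0.0480 gives R_L ≥ R_th(1/0.0480 − 1) = 2.117 × 19.83 = 42.0 kΩ.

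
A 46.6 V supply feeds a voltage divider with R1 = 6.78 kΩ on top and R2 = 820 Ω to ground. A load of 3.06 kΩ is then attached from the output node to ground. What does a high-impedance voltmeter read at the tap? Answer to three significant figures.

The load sits in parallel with R2: R2‖R_L = (820 × 3060) / (820 + 3060) = 646.7 Ω.
V_out = 46.6 × 646.7 / (6780 + 646.7) = 46.6 × 646.7/7427 = 4.06 V.

V_out ≈ 4.06 V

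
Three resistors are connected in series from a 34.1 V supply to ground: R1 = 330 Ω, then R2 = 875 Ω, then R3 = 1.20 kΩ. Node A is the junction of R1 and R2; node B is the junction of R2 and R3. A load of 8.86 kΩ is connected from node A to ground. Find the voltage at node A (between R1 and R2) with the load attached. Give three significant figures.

V ≈ 28.5 V

Below node A the series string R2+R3 = 2075 Ω sits in parallel with the 8860 Ω load: 1681 Ω.
V_A = 34.1 × 1681/(330 + 1681) = 28.5 V.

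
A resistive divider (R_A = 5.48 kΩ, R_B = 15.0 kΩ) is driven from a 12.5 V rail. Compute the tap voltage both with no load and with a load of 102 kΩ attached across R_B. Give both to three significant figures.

Unloaded: 9.16 V; loaded: 8.81 V

Open-circuit: V = 12.5 × 15.0/(5.48 + 15.0) = 9.16 V.
With the load, R_B becomes R_B‖R_L = 13.08 kΩ, so V = 12.5 × 13.08/18.56 = 8.81 V.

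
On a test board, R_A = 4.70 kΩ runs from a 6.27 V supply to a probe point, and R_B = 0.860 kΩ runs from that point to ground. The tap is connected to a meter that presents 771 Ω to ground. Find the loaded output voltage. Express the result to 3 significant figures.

V_out ≈ 0.499 V

The load sits in parallel with R_B: R_B‖R_L = (860 × 771) / (860 + 771) = 406.5 Ω.
V_out = 6.27 × 406.5 / (4700 + 406.5) = 6.27 × 406.5/5107 = 0.499 V.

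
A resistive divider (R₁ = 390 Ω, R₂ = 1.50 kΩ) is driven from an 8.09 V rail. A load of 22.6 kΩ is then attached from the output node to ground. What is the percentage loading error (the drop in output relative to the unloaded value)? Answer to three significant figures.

1.35 %

The divider's output (Thévenin) resistance is R₁‖R₂ = 309.5 Ω.
Fractional drop under load = R_th/(R_th + R_L) = 309.5 / (309.5 + 22600) = 0.01351.
So the output falls by 1.35 %.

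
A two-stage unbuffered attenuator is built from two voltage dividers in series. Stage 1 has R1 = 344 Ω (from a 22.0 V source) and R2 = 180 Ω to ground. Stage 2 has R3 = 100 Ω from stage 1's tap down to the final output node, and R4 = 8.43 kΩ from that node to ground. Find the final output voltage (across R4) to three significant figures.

Stage 2 presents R3+R4 = 8530 Ω as a load on stage 1's tap.
Stage 1's lower leg becomes R2‖(R3+R4) = 176.3 Ω, so V_mid = 22.0 × 176.3/520.3 = 7.454 V.
Stage 2 is itself unloaded: V_out = V_mid × R4/(R3+R4) = 7.454 × 8430/8530 = 7.37 V.

V_out ≈ 7.37 V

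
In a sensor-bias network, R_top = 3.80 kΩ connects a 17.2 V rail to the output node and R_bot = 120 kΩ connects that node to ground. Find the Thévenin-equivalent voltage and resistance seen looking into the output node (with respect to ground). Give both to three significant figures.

V_th is the open-circuit tap voltage: 17.2 × 120/(3.80 + 120) = 16.7 V.
With the supply zeroed, R_top and R_bot appear in parallel from the tap: R_th = R_top‖R_bot = (3.80 × 120)/123.8 = 3.68 kΩ.

V_th = 16.7 V, R_th = 3.68 kΩ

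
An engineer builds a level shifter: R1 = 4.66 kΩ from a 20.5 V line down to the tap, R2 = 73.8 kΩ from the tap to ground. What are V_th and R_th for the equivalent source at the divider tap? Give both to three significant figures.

V_th is the open-circuit tap voltage: 20.5 × 73.8/(4.66 + 73.8) = 19.3 V.
With the supply zeroed, R1 and R2 appear in parallel from the tap: R_th = R1‖R2 = (4.66 × 73.8)/78.46 = 4.38 kΩ.

V_th = 19.3 V, R_th = 4.38 kΩ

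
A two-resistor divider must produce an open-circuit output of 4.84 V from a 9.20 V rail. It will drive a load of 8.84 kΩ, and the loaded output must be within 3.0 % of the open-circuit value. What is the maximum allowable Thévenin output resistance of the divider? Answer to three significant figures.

R_th ≤ 273 Ω

Loading drop = R_th/(R_th + R_L) ≤ 0.0300, so R_th ≤ R_L · ε/(1−ε) = 8.84 kΩ × 0.0300/0.9700 = 273 Ω.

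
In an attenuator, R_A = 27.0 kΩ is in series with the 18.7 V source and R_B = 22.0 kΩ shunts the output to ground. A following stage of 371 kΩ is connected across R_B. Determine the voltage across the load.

The load sits in parallel with R_B: R_B‖R_L = (22.0 × 371) / (22.0 + 371) = 20.77 kΩ.
V_out = 18.7 × 20.77 / (27.0 + 20.77) = 18.7 × 20.77/47.77 = 8.13 V.

V_out ≈ 8.13 V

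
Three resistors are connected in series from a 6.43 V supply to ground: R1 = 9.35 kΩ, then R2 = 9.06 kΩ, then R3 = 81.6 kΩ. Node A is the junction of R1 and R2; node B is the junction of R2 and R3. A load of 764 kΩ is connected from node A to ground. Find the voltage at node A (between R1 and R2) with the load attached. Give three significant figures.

Below node A the series string R2+R3 = 90.66 kΩ sits in parallel with the 764 kΩ load: 81.04 kΩ.
V_A = 6.43 × 81.04/(9.35 + 81.04) = 5.76 V.

V ≈ 5.76 V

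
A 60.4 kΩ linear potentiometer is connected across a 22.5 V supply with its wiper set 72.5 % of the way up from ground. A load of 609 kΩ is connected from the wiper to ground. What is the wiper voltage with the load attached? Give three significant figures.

The wiper splits the pot into (1−α)R = 16.61 kΩ above and αR = 43.79 kΩ below.
Lower section ‖ load = 40.85 kΩ.
V_wiper = 22.5 × 40.85/(16.61 + 40.85) = 16.0 V.

V ≈ 16.0 V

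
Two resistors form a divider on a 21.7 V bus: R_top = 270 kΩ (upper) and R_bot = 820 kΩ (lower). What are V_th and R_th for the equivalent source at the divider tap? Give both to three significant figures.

V_th = 16.3 V, R_th = 203 kΩ

V_th is the open-circuit tap voltage: 21.7 × 820/(270 + 820) = 16.3 V.
With the supply zeroed, R_top and R_bot appear in parallel from the tap: R_th = R_top‖R_bot = (270 × 820)/1090 = 203 kΩ.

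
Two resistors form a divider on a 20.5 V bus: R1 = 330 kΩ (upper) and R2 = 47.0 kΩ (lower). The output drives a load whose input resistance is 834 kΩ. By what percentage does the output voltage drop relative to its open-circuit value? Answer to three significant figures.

The divider's output (Thévenin) resistance is R1‖R2 = 41.14 kΩ.
Fractional drop under load = R_th/(R_th + R_L) = 41.14 / (41.14 + 834) = 0.04701.
So the output falls by 4.70 %.

4.70 %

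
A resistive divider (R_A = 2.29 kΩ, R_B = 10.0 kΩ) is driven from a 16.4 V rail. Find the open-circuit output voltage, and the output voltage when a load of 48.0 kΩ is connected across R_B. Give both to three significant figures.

Open-circuit: V = 16.4 × 10.0/(2.29 + 10.0) = 13.3 V.
With the load, R_B becomes R_B‖R_L = 8.276 kΩ, so V = 16.4 × 8.276/10.57 = 12.8 V.

Unloaded: 13.3 V; loaded: 12.8 V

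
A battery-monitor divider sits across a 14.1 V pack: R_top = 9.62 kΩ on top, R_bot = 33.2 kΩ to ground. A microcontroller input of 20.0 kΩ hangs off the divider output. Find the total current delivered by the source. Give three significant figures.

R_bot‖R_L = 12.48 kΩ, so the source sees R_top + R_bot‖R_L = 22.10 kΩ.
I = 14.1 V / 22.10 kΩ = 0.638 mA.

I ≈ 0.638 mA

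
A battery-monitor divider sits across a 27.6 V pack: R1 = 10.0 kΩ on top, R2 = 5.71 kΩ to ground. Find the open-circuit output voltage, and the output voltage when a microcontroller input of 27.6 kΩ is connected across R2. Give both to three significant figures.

Open-circuit: V = 27.6 × 5.71/(10.0 + 5.71) = 10.0 V.
With the load, R2 becomes R2‖R_L = 4.731 kΩ, so V = 27.6 × 4.731/14.73 = 8.86 V.

Unloaded: 10.0 V; loaded: 8.86 V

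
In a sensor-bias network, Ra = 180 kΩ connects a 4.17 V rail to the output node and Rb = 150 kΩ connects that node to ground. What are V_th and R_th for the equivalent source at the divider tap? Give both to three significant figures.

V_th is the open-circuit tap voltage: 4.17 × 150/(180 + 150) = 1.90 V.
With the supply zeroed, Ra and Rb appear in parallel from the tap: R_th = Ra‖Rb = (180 × 150)/330.0 = 81.8 kΩ.

V_th = 1.90 V, R_th = 81.8 kΩ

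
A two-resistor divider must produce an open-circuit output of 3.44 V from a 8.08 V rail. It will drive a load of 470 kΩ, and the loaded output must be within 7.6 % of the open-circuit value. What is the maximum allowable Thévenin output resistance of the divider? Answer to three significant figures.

R_th ≤ 38.7 kΩ

Loading drop = R_th/(R_th + R_L) ≤ 0.0760, so R_th ≤ R_L · ε/(1−ε) = 470 kΩ × 0.0760/0.9240 = 38.7 kΩ.
(Any R1, R2 with R2/(R1+R2) = 0.426 and R1‖R2 ≤ 38.7 kΩ will meet the spec.)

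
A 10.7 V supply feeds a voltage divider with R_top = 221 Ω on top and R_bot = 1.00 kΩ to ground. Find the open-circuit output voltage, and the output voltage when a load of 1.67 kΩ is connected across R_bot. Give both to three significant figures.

Unloaded: 8.76 V; loaded: 7.91 V

Open-circuit: V = 10.7 × 1000/(221 + 1000) = 8.76 V.
With the load, R_bot becomes R_bot‖R_L = 625.5 Ω, so V = 10.7 × 625.5/846.5 = 7.91 V.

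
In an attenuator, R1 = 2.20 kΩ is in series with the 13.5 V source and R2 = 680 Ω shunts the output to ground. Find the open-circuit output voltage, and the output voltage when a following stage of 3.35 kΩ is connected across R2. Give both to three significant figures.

Open-circuit: V = 13.5 × 680/(2200 + 680) = 3.19 V.
With the load, R2 becomes R2‖R_L = 565.3 Ω, so V = 13.5 × 565.3/2765 = 2.76 V.

Unloaded: 3.19 V; loaded: 2.76 V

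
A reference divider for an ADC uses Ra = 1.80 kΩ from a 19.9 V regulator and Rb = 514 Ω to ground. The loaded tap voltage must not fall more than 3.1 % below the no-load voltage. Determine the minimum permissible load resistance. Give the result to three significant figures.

Output resistance R_th = Ra‖Rb = (1800 × 514)/2314 = 399.8 Ω.
The fractional drop is R_th/(R_th + R_L); requiring this ≤ 0.0310 gives R_L ≥ R_th(1/0.0310 − 1) = 399.8 × 31.26 = 12.5 kΩ.

R_L(min) ≈ 12.5 kΩ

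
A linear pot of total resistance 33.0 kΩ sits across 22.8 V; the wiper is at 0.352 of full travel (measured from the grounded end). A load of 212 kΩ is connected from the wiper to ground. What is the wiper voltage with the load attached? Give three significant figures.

V ≈ 7.75 V

The wiper splits the pot into (1−α)R = 21.38 kΩ above and αR = 11.62 kΩ below.
Lower section ‖ load = 11.01 kΩ.
V_wiper = 22.8 × 11.01/(21.38 + 11.01) = 7.75 V.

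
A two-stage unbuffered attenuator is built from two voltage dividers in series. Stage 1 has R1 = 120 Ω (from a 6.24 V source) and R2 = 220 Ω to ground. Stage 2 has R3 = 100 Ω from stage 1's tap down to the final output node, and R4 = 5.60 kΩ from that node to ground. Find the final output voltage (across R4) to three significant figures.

Stage 2 presents R3+R4 = 5700 Ω as a load on stage 1's tap.
Stage 1's lower leg becomes R2‖(R3+R4) = 211.8 Ω, so V_mid = 6.24 × 211.8/331.8 = 3.983 V.
Stage 2 is itself unloaded: V_out = V_mid × R4/(R3+R4) = 3.983 × 5600/5700 = 3.91 V.

V_out ≈ 3.91 V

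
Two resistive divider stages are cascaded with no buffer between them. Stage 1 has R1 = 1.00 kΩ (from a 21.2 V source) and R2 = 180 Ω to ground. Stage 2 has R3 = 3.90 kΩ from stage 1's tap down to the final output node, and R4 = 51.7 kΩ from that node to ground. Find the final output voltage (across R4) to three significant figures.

V_out ≈ 3.00 V

Stage 2 presents R3+R4 = 55600 Ω as a load on stage 1's tap.
Stage 1's lower leg becomes R2‖(R3+R4) = 179.4 Ω, so V_mid = 21.2 × 179.4/1179 = 3.225 V.
Stage 2 is itself unloaded: V_out = V_mid × R4/(R3+R4) = 3.225 × 51700/55600 = 3.00 V.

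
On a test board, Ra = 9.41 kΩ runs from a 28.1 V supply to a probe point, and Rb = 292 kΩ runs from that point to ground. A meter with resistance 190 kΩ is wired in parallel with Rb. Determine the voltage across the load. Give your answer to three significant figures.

The load sits in parallel with Rb: Rb‖R_L = (292 × 190) / (292 + 190) = 115.1 kΩ.
V_out = 28.1 × 115.1 / (9.41 + 115.1) = 28.1 × 115.1/124.5 = 26.0 V.

V_out ≈ 26.0 V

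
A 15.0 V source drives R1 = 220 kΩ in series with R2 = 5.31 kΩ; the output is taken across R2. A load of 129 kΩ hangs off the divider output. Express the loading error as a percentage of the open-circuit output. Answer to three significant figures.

3.86 %

The divider's output (Thévenin) resistance is R1‖R2 = 5.185 kΩ.
Fractional drop under load = R_th/(R_th + R_L) = 5.185 / (5.185 + 129) = 0.03864.
So the output falls by 3.86 %.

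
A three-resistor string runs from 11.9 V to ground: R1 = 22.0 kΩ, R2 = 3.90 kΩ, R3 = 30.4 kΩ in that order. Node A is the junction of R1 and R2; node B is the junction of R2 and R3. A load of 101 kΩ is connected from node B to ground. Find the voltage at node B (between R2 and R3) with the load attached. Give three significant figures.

At node B, R3 is in parallel with the load: R3‖R_L = 23.37 kΩ.
Below node A the resistance is R2 + (R3‖R_L) = 27.27 kΩ, so V_A = 11.9 × 27.27/49.27 = 6.586 V.
Then V_B = V_A × (R3‖R_L)/(R2 + R3‖R_L) = 6.586 × 23.37/27.27 = 5.64 V.

V ≈ 5.64 V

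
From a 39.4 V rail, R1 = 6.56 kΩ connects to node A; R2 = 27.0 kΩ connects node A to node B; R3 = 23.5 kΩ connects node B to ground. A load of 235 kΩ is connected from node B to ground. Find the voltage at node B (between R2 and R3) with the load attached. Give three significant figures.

At node B, R3 is in parallel with the load: R3‖R_L = 21.36 kΩ.
Below node A the resistance is R2 + (R3‖R_L) = 48.36 kΩ, so V_A = 39.4 × 48.36/54.92 = 34.69 V.
Then V_B = V_A × (R3‖R_L)/(R2 + R3‖R_L) = 34.69 × 21.36/48.36 = 15.3 V.

V ≈ 15.3 V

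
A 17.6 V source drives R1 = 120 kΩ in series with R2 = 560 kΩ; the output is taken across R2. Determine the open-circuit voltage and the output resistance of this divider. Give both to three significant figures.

V_th is the open-circuit tap voltage: 17.6 × 560/(120 + 560) = 14.5 V.
With the supply zeroed, R1 and R2 appear in parallel from the tap: R_th = R1‖R2 = (120 × 560)/680.0 = 98.8 kΩ.

V_th = 14.5 V, R_th = 98.8 kΩ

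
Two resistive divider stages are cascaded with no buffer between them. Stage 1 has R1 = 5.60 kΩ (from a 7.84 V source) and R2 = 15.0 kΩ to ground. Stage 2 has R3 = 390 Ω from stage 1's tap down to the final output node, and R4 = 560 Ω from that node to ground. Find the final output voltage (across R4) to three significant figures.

Stage 2 presents R3+R4 = 950.0 Ω as a load on stage 1's tap.
Stage 1's lower leg becomes R2‖(R3+R4) = 893.4 Ω, so V_mid = 7.84 × 893.4/6493 = 1.079 V.
Stage 2 is itself unloaded: V_out = V_mid × R4/(R3+R4) = 1.079 × 560/950.0 = 0.636 V.

V_out ≈ 0.636 V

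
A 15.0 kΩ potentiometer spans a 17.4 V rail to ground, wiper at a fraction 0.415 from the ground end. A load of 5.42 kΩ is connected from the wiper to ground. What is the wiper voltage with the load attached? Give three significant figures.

The wiper splits the pot into (1−α)R = 8.775 kΩ above and αR = 6.225 kΩ below.
Lower section ‖ load = 2.897 kΩ.
V_wiper = 17.4 × 2.897/(8.775 + 2.897) = 4.32 V.

V ≈ 4.32 V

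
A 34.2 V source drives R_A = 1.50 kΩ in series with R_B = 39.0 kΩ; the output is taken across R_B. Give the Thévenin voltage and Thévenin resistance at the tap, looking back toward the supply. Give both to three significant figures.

V_th is the open-circuit tap voltage: 34.2 × 39.0/(1.50 + 39.0) = 32.9 V.
With the supply zeroed, R_A and R_B appear in parallel from the tap: R_th = R_A‖R_B = (1.50 × 39.0)/40.50 = 1.44 kΩ.

V_th = 32.9 V, R_th = 1.44 kΩ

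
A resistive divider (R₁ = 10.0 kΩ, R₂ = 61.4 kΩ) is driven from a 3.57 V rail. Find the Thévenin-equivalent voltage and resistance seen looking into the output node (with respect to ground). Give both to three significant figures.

V_th is the open-circuit tap voltage: 3.57 × 61.4/(10.0 + 61.4) = 3.07 V.
With the supply zeroed, R₁ and R₂ appear in parallel from the tap: R_th = R₁‖R₂ = (10.0 × 61.4)/71.40 = 8.60 kΩ.

V_th = 3.07 V, R_th = 8.60 kΩ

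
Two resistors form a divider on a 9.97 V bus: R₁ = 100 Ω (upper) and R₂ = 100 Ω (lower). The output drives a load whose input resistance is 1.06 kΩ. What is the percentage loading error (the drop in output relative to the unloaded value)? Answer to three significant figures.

The divider's output (Thévenin) resistance is R₁‖R₂ = 50.00 Ω.
Fractional drop under load = R_th/(R_th + R_L) = 50.00 / (50.00 + 1060) = 0.04505.
So the output falls by 4.50 %.

4.50 %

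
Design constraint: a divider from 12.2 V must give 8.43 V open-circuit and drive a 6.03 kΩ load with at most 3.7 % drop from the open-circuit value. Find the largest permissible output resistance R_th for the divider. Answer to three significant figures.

R_th ≤ 232 Ω

Loading drop = R_th/(R_th + R_L) ≤ 0.0370, so R_th ≤ R_L · ε/(1−ε) = 6.03 kΩ × 0.0370/0.9630 = 232 Ω.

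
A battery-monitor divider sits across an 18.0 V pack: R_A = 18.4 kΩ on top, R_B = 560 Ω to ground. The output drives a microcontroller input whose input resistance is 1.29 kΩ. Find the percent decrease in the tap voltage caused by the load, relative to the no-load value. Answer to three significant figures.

The divider's output (Thévenin) resistance is R_A‖R_B = 543.5 Ω.
Fractional drop under load = R_th/(R_th + R_L) = 543.5 / (543.5 + 1290) = 0.2964.
So the output falls by 29.6 %.

29.6 %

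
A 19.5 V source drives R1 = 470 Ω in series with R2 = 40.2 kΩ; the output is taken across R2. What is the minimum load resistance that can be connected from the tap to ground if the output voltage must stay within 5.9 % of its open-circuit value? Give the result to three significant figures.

Output resistance R_th = R1‖R2 = (470 × 40200)/40670 = 464.6 Ω.
The fractional drop is R_th/(R_th + R_L); requiring this ≤ 0.0590 gives R_L ≥ R_th(1/0.0590 − 1) = 464.6 × 15.95 = 7.41 kΩ.

R_L(min) ≈ 7.41 kΩ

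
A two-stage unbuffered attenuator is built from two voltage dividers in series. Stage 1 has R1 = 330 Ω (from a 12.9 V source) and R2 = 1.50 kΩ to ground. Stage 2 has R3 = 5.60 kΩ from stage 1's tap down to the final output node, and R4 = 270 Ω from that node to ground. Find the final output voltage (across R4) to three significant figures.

Stage 2 presents R3+R4 = 5870 Ω as a load on stage 1's tap.
Stage 1's lower leg becomes R2‖(R3+R4) = 1195 Ω, so V_mid = 12.9 × 1195/1525 = 10.11 V.
Stage 2 is itself unloaded: V_out = V_mid × R4/(R3+R4) = 10.11 × 270/5870 = 0.465 V.

V_out ≈ 0.465 V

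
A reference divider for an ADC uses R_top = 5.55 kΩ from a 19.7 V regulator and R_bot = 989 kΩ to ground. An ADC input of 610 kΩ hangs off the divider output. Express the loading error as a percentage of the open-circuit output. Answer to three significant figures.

0.897 %

The divider's output (Thévenin) resistance is R_top‖R_bot = 5.519 kΩ.
Fractional drop under load = R_th/(R_th + R_L) = 5.519 / (5.519 + 610) = 0.008966.
So the output falls by 0.897 %.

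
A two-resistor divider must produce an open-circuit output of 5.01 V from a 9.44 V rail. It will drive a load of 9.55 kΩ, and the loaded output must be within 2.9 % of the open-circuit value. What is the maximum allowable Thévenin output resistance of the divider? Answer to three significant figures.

Loading drop = R_th/(R_th + R_L) ≤ 0.0290, so R_th ≤ R_L · ε/(1−ε) = 9.55 kΩ × 0.0290/0.9710 = 285 Ω.

R_th ≤ 285 Ω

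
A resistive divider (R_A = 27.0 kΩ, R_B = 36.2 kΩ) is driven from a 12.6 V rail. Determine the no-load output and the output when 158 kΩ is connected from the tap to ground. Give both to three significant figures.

Open-circuit: V = 12.6 × 36.2/(27.0 + 36.2) = 7.22 V.
With the load, R_B becomes R_B‖R_L = 29.45 kΩ, so V = 12.6 × 29.45/56.45 = 6.57 V.

Unloaded: 7.22 V; loaded: 6.57 V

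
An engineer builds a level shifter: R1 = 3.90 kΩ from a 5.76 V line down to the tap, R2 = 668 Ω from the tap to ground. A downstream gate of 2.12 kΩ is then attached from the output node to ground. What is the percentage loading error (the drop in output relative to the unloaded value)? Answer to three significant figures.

The divider's output (Thévenin) resistance is R1‖R2 = 570.3 Ω.
Fractional drop under load = R_th/(R_th + R_L) = 570.3 / (570.3 + 2120) = 0.2120.
So the output falls by 21.2 %.

21.2 %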